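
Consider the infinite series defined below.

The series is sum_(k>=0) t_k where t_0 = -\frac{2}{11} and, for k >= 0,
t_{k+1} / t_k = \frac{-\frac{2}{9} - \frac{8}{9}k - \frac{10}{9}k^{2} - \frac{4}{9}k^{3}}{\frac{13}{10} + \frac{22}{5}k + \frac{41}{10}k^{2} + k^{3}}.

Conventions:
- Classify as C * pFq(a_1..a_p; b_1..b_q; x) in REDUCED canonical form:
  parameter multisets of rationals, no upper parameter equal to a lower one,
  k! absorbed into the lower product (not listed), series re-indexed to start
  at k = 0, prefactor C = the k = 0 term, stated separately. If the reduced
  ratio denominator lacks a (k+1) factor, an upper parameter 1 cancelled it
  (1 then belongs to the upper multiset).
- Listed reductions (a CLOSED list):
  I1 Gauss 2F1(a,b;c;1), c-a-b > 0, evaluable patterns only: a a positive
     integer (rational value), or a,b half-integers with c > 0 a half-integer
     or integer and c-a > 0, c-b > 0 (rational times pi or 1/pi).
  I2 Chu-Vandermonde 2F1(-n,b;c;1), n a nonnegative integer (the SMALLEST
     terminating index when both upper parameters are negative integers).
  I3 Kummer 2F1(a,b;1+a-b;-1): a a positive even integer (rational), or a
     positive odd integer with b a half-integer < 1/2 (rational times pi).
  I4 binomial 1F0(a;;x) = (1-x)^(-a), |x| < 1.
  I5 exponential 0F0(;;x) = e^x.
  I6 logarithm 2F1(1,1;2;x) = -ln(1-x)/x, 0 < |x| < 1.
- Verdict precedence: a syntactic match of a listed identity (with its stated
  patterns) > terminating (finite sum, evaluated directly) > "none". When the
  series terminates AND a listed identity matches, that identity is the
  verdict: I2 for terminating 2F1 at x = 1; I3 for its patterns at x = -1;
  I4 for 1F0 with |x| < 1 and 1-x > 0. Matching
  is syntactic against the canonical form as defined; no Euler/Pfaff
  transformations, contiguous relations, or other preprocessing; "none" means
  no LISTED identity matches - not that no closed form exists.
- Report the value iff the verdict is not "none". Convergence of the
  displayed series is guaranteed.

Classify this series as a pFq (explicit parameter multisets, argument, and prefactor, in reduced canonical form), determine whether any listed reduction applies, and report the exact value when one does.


Reduced: x = -\frac{4}{9}, 2F1, upper = {1, 1}, lower = {\frac{13}{5}}, C = -\frac{2}{11}. Verdict: no listed reduction: x = -\frac{4}{9} and upper {1, 1} fail every I1-I6 pattern.

The tell: x = -\frac{4}{9} and cancel k + 1/2 from the displayed ratio first; then prefactor -2/11.
Ratio: r(k) = -\frac{4}{9} * (k+1) (k+1) / [(k+\frac{13}{5}) (k+1)] - poly over poly, x = -\frac{4}{9} from leading terms; C = -\frac{2}{11} at k = 0.


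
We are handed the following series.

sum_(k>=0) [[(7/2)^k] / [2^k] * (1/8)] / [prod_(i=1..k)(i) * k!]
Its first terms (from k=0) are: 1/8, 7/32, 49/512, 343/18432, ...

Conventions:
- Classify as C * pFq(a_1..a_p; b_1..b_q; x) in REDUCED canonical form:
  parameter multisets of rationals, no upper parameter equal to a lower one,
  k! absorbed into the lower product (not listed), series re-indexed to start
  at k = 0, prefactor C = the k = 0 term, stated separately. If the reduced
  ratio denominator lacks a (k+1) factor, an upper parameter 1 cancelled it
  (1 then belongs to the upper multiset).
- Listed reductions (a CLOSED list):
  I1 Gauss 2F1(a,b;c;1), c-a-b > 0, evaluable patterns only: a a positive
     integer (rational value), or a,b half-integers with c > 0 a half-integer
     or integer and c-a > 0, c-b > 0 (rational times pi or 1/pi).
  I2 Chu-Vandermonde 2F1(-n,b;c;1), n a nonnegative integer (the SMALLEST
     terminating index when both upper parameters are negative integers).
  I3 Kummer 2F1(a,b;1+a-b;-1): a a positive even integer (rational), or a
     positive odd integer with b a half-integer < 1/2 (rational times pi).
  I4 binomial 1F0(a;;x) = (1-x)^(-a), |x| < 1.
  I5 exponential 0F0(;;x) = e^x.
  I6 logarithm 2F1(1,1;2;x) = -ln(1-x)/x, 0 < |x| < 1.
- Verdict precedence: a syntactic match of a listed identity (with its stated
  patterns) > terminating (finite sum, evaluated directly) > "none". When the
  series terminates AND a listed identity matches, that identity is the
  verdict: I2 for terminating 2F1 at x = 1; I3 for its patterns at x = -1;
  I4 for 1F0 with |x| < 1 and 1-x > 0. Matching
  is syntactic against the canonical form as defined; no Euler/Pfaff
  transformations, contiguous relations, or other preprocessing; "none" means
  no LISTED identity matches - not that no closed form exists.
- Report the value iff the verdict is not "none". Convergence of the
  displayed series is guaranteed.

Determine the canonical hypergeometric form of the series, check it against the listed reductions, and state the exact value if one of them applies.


Classification (C = 1/8): 0F1 with upper {-}, lower {1}, argument x = 7/4. Verdict: none here - no I1-I6 shape fits x = 7/4 with lower {1}.

Key step: from the first term 1/8: the lower running product (prefactor 1/8) is a rising factorial.
Term ratio: r(k) = (7/4) * 1 / [(k+1) (k+1)] - rational; roots negated = parameters, x = (7/4), C = 1/8.


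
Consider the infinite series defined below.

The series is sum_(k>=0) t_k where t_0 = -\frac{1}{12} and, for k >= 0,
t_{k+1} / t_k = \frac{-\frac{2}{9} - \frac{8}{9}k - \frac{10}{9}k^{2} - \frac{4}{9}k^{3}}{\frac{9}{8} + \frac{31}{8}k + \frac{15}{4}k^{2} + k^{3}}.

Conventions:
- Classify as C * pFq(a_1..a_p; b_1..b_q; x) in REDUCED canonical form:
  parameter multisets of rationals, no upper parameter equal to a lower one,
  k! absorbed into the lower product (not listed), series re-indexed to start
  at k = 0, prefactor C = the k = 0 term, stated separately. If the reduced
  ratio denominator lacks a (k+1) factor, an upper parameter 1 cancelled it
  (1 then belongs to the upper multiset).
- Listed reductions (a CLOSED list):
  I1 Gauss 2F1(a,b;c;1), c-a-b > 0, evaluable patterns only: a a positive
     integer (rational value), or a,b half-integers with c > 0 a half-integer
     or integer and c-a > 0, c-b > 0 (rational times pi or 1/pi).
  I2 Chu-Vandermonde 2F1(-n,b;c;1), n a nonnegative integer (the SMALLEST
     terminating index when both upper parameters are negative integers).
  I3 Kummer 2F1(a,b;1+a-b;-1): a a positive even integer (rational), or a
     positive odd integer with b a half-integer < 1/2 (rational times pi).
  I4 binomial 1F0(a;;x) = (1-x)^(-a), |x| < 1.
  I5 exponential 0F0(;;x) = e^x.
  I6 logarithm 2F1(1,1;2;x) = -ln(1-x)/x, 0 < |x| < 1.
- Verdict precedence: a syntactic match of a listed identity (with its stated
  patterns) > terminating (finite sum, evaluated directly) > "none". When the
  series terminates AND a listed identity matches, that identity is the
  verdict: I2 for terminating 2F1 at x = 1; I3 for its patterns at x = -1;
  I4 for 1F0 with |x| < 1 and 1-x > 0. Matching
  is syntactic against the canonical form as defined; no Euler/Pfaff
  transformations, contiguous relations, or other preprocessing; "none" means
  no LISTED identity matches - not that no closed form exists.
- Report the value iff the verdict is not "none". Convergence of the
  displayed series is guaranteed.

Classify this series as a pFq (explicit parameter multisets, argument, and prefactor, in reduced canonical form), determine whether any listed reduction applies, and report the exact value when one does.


The tell: t_0 = -\frac{1}{12} here, and cancel k + 1/2 from the displayed ratio first; then prefactor -1/12.
Step ratio: r(k) = -\frac{4}{9} * (k+1) (k+1) / [(k+\frac{9}{4}) (k+1)] ; factor over Q: parameters, x = -\frac{4}{9}, and C = -\frac{1}{12}.

This is -\frac{1}{12} * 2F1(1, 1; \frac{9}{4}; -\frac{4}{9}) in reduced canonical form. Verdict: none (x = -\frac{4}{9}): each listed identity misses the multisets {1, 1} ; {\frac{9}{4}}.


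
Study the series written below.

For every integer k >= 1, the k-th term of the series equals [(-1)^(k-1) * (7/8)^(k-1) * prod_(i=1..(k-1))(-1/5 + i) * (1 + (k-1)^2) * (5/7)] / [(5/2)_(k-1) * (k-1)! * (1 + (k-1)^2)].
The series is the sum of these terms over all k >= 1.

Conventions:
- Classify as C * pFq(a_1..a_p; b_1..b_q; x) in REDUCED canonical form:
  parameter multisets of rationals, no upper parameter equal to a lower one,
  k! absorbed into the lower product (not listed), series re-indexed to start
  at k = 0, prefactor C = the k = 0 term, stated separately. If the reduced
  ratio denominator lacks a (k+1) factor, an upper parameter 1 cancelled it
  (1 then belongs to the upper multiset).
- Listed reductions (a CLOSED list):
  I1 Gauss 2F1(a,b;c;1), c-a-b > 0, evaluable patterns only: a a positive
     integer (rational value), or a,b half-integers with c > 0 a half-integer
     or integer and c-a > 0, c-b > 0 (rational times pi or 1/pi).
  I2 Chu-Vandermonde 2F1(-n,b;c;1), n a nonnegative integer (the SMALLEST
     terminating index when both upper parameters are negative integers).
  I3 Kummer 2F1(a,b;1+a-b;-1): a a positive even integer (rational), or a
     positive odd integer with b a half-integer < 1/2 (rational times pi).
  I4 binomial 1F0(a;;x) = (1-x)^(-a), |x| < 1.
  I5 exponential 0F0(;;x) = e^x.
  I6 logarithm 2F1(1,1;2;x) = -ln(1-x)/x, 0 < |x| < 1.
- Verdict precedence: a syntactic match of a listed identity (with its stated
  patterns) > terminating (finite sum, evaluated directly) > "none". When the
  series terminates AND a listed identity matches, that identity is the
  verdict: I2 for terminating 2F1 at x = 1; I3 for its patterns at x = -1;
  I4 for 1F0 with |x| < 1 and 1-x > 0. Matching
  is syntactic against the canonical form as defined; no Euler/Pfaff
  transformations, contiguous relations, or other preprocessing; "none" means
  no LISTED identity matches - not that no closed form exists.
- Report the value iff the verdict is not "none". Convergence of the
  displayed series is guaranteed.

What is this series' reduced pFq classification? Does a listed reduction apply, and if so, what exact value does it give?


Classification (C = 5/7): 1F1 with upper {4/5}, lower {5/2}, argument x = -7/8. Verdict: none - this 1F1 at x = -7/8 matches no listed pattern, and upper {4/5} holds no stopper.

Structural cue: x = (-7/8) and the (-1)^k factor (prefactor 5/7) folds into the argument's sign.
Ratio: r(k) = (-7/8) * (k+4/5) / [(k+5/2) (k+1)] - rational in k. x = (-7/8); t_0 = 5/7; negate the roots.


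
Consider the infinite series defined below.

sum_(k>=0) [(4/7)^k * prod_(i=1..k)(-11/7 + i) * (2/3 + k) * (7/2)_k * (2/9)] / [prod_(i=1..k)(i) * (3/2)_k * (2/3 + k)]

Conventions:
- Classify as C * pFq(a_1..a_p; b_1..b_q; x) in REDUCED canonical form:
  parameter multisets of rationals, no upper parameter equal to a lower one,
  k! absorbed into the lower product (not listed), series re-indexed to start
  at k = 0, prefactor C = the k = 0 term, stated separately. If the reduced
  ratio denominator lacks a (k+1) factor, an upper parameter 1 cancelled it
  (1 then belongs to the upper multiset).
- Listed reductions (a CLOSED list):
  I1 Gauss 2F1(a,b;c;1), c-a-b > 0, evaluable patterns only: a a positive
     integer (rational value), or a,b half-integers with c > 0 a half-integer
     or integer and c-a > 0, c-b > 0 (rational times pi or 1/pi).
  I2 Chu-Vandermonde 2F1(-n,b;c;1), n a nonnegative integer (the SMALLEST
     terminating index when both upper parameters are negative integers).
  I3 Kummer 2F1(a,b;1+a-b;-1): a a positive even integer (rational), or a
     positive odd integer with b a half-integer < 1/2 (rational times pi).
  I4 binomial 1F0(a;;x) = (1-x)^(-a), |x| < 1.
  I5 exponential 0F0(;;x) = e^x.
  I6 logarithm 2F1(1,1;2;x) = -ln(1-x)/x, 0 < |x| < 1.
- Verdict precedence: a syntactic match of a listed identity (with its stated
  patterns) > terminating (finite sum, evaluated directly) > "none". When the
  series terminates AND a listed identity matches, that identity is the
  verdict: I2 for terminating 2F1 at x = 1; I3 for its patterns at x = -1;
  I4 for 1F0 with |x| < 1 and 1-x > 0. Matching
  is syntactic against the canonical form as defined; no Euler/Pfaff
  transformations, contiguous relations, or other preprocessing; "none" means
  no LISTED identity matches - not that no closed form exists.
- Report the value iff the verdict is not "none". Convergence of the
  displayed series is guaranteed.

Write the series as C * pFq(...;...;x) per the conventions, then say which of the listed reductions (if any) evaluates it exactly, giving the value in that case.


Classification (C = 2/9): 2F1 with upper {-4/7, 7/2}, lower {3/2}, argument x = 4/7. Verdict: none - at argument 4/7 the multisets {-4/7, 7/2} ; {3/2} match no listed identity.

Structural cue: t_0 = 2/9 here, and the factor k + 2/3 cancels (top and bottom), leaving C = 2/9.
Adjacent-term ratio: r(k) = (4/7) * (k-4/7) (k+7/2) / [(k+3/2) (k+1)] - poly over poly, x = (4/7) from leading terms; C = 2/9 at k = 0.


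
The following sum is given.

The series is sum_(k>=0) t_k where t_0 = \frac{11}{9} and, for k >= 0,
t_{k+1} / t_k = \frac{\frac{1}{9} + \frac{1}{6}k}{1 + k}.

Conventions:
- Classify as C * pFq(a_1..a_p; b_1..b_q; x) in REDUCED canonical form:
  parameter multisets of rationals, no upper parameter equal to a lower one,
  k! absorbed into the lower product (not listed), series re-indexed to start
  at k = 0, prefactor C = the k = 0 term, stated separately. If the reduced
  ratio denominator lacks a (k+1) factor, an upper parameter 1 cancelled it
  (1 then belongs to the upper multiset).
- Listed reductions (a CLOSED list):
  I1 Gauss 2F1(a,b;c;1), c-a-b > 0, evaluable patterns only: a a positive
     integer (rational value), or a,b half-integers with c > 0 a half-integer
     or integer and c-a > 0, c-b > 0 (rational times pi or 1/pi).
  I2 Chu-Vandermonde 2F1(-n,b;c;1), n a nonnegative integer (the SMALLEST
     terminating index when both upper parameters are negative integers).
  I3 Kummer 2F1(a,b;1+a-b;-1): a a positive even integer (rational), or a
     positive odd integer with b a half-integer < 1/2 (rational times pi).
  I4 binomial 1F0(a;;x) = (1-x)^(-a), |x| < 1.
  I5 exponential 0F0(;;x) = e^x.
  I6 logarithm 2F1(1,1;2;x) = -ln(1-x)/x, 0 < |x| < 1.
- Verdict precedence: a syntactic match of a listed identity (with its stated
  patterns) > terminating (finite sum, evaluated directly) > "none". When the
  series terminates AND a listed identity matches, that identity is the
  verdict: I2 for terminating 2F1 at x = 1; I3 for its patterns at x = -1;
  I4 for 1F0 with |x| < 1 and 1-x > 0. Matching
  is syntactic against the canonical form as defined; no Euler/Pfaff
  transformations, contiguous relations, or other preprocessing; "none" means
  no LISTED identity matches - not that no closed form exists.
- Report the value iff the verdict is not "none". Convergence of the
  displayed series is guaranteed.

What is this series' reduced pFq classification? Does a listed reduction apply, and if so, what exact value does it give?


x = \frac{1}{6} here; the reduced form reads 1F0, upper {\frac{2}{3}}, lower {-}, C = \frac{11}{9}. Verdict: binomial (I4) matches (the 1F0 binomial series: exponent -2/3, x = \frac{1}{6}). Exact value: \frac{11}{9} \cdot \left(\frac{5}{6}\right)^{-\frac{2}{3}}.

Key observation: with t_0 = \frac{11}{9}, the expanded ratio factors over Q; C = 11/9, x = 1/6, roots give parameters.
Term ratio: r(k) = \frac{1}{6} * (k+\frac{2}{3}) / [(k+1)] - rational; roots negated = parameters, x = \frac{1}{6}, C = \frac{11}{9}.


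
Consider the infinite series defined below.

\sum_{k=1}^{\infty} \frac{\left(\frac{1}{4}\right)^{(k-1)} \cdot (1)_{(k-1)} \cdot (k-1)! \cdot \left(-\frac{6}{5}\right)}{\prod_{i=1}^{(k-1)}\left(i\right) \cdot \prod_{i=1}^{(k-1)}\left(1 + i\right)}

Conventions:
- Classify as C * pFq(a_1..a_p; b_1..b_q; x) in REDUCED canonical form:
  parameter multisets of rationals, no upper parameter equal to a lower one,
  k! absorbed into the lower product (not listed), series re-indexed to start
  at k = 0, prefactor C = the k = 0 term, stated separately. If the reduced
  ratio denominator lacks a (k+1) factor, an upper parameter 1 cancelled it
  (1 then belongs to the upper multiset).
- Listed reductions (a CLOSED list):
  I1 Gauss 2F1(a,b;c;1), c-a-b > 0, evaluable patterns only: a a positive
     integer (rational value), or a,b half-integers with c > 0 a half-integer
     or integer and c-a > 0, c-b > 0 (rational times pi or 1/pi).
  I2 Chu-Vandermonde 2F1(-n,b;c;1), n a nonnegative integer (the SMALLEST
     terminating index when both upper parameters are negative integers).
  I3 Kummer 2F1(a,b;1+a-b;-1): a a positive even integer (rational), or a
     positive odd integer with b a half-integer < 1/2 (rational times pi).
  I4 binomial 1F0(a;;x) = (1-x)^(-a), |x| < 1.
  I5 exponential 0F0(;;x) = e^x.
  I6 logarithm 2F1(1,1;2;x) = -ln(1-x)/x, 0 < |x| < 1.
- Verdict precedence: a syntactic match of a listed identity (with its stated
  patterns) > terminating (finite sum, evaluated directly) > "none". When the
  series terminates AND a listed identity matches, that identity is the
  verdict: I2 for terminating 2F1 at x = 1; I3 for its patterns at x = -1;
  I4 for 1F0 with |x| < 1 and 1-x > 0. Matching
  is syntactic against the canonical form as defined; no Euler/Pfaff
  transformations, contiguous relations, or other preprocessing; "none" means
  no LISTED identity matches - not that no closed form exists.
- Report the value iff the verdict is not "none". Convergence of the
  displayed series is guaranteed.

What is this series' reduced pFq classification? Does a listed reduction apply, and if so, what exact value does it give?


This is -\frac{6}{5} * 2F1(1, 1; 2; \frac{1}{4}) in reduced canonical form. Verdict: the logarithmic series (I6) applies (the logarithm: parameters (1,1;2), x = \frac{1}{4}). Exact value: \frac{24}{5} \cdot \ln\left(\frac{3}{4}\right).

The tell: x = \frac{1}{4} and the lower running product (prefactor -6/5) is a rising factorial.
Step ratio: r(k) = \frac{1}{4} * (k+1) (k+1) / [(k+2) (k+1)] ; factor over Q: parameters, x = \frac{1}{4}, and C = -\frac{6}{5}.


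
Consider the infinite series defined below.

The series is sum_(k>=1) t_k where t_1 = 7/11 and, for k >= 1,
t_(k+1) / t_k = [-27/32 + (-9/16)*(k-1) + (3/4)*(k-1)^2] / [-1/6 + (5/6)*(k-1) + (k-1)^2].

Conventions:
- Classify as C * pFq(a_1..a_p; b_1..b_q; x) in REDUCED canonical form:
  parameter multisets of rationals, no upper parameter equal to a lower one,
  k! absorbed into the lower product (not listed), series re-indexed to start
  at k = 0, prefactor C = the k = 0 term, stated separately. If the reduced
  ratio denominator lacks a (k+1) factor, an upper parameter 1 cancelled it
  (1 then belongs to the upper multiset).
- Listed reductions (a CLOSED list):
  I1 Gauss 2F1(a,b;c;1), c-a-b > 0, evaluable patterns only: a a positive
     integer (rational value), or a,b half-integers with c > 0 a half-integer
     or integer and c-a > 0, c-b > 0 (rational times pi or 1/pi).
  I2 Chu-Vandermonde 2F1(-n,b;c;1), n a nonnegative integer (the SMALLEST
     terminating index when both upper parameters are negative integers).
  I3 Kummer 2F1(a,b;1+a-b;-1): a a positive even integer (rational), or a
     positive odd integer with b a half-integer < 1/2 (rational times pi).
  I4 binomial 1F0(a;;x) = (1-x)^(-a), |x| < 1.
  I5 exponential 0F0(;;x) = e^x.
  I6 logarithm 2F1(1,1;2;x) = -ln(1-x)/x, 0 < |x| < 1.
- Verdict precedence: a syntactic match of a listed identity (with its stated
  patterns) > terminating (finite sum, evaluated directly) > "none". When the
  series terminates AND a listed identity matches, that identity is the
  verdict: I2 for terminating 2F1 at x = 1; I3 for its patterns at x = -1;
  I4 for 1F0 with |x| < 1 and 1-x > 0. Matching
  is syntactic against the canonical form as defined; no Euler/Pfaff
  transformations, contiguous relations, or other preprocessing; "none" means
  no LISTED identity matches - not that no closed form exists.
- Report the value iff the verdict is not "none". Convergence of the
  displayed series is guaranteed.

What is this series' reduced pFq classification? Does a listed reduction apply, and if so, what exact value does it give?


Canonical form: C = 7/11 times 2F1 with upper {-3/2, 3/4}, lower {-1/6}, x = 3/4. Verdict: none. No listed pattern accepts 2F1(-3/2, 3/4; -1/6; 3/4).

The tell: x = (3/4) and the expanded ratio factors over Q; prefactor 7/11, roots give parameters.
Ratio: r(k) = (3/4) * (k-3/2) (k+3/4) / [(k-1/6) (k+1)] ; factor over Q: parameters, x = (3/4), and C = 7/11.


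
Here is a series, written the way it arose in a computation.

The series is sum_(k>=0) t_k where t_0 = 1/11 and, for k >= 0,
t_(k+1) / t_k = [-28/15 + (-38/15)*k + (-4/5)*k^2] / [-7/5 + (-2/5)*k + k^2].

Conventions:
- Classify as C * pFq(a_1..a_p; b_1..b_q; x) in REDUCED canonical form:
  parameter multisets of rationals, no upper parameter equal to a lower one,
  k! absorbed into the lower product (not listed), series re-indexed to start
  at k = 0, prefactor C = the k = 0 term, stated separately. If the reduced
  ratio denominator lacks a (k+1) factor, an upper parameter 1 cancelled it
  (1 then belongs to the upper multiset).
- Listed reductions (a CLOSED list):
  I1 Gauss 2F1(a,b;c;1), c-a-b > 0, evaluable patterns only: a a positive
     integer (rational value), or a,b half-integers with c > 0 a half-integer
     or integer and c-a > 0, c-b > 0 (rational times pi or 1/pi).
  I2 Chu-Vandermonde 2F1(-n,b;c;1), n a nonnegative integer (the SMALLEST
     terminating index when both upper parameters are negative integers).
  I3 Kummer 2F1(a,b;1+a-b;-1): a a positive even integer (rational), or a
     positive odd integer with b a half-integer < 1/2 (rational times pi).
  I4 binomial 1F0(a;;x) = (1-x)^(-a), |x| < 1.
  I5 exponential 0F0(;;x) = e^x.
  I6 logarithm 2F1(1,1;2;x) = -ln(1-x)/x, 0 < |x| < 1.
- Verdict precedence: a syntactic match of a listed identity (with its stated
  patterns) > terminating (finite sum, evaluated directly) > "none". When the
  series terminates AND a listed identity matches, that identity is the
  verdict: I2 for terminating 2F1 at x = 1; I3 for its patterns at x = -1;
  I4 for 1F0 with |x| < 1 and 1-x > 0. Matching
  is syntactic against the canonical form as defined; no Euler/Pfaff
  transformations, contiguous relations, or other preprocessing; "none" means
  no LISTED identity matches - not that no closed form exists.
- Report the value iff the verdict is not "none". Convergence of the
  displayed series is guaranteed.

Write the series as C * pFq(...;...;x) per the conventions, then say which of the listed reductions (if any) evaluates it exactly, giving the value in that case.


The tell: t_0 being 1/11, factor the ratio over Q (C = 1/11): negated roots = parameters.
Adjacent-term ratio: r(k) = (-4/5) * (k+7/6) (k+2) / [(k-7/5) (k+1)] ; factor over Q: parameters, x = (-4/5), and C = 1/11.

x = -4/5 here; the reduced form reads 2F1, upper {7/6, 2}, lower {-7/5}, C = 1/11. Verdict: none. A 2F1 with upper {7/6, 2} fits none of I1-I6 at x = -4/5; the sum runs forever.


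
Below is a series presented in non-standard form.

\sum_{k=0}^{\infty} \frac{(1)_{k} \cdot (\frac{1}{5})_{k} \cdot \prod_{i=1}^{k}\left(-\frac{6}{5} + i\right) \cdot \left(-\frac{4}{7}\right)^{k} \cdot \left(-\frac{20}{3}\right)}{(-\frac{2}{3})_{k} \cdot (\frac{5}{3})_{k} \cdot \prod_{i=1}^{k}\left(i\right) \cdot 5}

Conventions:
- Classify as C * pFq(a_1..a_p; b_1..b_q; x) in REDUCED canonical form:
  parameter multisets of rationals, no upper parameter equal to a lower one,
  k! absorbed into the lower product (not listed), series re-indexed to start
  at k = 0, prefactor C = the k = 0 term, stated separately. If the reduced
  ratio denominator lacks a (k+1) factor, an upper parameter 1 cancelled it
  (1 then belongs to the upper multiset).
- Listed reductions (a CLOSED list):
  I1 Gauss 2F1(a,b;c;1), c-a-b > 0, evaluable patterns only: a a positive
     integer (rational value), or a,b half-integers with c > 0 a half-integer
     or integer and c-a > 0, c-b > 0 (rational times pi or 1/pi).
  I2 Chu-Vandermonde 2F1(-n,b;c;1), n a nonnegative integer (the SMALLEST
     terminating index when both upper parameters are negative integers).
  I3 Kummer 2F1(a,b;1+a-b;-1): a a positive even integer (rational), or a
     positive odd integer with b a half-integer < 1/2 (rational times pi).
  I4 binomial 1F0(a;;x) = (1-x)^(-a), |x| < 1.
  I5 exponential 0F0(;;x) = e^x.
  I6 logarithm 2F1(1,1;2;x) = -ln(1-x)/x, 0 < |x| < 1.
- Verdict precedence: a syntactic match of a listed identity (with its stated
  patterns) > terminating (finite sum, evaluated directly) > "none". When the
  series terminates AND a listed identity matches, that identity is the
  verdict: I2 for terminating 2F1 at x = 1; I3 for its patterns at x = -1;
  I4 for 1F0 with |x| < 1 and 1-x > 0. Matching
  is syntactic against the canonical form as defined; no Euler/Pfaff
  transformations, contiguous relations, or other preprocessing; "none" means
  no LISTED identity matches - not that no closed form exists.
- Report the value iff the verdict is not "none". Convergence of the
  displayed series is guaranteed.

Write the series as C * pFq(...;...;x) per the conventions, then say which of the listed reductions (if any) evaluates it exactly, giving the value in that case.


Canonical form: C = -\frac{4}{3} times 3F2 with upper {-\frac{1}{5}, \frac{1}{5}, 1}, lower {-\frac{2}{3}, \frac{5}{3}}, x = -\frac{4}{7}. Verdict: none (x = -\frac{4}{7}): each listed identity misses the multisets {-\frac{1}{5}, \frac{1}{5}, 1} ; {-\frac{2}{3}, \frac{5}{3}}.

The tell: from the first term -\frac{4}{3}: the product of the first k integers (C = -4/3) is k!.
Term ratio: r(k) = -\frac{4}{7} * (k-\frac{1}{5}) (k+\frac{1}{5}) (k+1) / [(k-\frac{2}{3}) (k+\frac{5}{3}) (k+1)] - rational; roots negated = parameters, x = -\frac{4}{7}, C = -\frac{4}{3}.


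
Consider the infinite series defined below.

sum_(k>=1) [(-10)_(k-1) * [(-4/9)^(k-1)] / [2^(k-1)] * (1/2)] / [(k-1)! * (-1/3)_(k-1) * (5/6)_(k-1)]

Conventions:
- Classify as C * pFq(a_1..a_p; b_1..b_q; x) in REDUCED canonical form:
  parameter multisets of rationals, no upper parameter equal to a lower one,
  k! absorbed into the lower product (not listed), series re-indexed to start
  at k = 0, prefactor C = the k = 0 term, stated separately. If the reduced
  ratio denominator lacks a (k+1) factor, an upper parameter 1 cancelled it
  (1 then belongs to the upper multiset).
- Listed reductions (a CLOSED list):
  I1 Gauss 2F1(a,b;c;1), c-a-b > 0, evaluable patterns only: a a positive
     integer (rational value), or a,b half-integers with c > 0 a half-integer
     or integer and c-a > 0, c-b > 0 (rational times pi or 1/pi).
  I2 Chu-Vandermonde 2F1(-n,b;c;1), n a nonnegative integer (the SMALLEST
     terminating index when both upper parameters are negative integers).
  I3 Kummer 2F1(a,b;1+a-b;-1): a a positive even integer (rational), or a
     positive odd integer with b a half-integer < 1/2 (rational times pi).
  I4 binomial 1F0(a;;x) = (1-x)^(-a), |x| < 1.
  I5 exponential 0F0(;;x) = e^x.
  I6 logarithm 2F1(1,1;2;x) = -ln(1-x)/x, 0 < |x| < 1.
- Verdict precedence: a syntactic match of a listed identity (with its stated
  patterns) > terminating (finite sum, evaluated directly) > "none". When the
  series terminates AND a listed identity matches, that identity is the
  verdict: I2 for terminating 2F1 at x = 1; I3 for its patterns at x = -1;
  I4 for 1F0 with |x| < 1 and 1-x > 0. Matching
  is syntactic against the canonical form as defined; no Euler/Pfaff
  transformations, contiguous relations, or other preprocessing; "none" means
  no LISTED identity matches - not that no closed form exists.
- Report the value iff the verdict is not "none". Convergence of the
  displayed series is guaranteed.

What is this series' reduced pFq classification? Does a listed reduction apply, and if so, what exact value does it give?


Key observation: t_0 = 1/2 here, and the two k-th powers (prefactor 1/2) combine into one argument.
Term ratio: r(k) = (-2/9) * (k-10) / [(k-1/3) (k+5/6) (k+1)] - rational in k. x = (-2/9); t_0 = 1/2; negate the roots.

x = -2/9 here; the reduced form reads 1F2, upper {-10}, lower {-1/3, 5/6}, C = 1/2. Verdict: terminating. (-10)_k vanishes past k = 10, leaving a 11-term sum, computed directly. Hence: -2647202451634869563593/367703602021294288750.


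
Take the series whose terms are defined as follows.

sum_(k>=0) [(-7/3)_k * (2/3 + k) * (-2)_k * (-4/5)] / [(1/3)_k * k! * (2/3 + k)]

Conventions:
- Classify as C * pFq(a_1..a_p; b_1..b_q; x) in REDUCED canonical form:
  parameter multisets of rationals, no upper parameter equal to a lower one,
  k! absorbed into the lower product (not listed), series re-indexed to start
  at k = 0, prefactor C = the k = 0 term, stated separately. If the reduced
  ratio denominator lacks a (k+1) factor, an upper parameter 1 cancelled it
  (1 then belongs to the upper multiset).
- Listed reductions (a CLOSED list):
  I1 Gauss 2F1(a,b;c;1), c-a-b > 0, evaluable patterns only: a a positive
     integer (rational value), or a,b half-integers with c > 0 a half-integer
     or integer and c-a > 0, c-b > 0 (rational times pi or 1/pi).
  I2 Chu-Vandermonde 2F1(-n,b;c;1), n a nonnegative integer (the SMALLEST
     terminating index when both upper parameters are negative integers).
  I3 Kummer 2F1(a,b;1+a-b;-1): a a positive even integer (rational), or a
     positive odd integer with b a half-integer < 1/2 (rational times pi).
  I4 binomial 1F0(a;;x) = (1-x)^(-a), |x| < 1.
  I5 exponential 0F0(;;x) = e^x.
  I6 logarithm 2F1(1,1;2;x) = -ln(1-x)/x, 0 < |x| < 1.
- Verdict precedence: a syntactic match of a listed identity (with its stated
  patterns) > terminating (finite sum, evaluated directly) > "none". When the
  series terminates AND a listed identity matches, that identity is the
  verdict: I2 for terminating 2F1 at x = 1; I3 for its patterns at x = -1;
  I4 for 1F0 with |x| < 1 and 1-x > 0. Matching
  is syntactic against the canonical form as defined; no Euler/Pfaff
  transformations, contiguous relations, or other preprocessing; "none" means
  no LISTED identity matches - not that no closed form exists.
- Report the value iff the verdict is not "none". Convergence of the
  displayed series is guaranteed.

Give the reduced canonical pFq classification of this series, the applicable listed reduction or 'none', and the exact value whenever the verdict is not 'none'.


Reduced: x = 1, 2F1, upper = {-7/3, -2}, lower = {1/3}, C = -4/5. Verdict: the Chu-Vandermonde identity I2 fires (terminating 2F1 at x = 1 with n = 2, b = -7/3, c = 1/3). Hence: -88/5.

Structural cue: from the first term -4/5: k + 2/3 divides numerator and denominator alike; C = -4/5, x = 1 after cancelling.
Ratio: r(k) = 1 * (k-7/3) (k-2) / [(k+1/3) (k+1)] - rational in k. x = 1; t_0 = -4/5; negate the roots.


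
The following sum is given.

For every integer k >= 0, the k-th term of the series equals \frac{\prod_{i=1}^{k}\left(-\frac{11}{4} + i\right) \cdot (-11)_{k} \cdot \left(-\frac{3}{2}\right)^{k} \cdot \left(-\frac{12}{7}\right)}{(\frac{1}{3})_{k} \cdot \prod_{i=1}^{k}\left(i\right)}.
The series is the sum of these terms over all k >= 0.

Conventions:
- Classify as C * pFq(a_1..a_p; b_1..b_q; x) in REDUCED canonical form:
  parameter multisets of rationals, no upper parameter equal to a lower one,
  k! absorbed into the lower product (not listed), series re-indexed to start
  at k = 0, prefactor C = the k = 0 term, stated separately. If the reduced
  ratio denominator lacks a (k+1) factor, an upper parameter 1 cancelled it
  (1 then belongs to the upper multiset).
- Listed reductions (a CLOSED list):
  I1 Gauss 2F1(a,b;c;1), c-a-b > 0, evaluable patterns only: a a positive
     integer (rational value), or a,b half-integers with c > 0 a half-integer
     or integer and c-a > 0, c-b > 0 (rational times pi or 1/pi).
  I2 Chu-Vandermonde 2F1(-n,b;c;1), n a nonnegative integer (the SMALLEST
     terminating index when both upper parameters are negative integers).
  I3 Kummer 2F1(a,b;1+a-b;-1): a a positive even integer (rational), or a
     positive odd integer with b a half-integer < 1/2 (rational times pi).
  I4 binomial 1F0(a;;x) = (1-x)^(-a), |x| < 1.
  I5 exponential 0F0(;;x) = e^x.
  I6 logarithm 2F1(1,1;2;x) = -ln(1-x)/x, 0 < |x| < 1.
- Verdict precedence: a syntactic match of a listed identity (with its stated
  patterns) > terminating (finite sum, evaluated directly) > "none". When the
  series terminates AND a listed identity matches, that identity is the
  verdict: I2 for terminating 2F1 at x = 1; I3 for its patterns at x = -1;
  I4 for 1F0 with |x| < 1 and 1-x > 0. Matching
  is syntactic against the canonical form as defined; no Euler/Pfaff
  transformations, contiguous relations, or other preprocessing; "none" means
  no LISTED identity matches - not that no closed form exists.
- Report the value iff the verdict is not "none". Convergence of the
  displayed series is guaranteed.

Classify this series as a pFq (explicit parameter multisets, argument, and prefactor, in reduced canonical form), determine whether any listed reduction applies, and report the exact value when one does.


Prefactor -\frac{12}{7}, argument -\frac{3}{2}: 2F1 with upper {-11, -\frac{7}{4}} over lower {\frac{1}{3}}. Verdict: terminating (-11 upstairs). 12 nonzero terms in all; added directly. Value: -\frac{267169195379818901985}{117865447474331648}.

First insight: with t_0 = -\frac{12}{7}, the running product (C = -12/7, x = -3/2) telescopes to a rising factorial.
Adjacent-term ratio: r(k) = -\frac{3}{2} * (k-11) (k-\frac{7}{4}) / [(k+\frac{1}{3}) (k+1)] - rational in k. x = -\frac{3}{2}; t_0 = -\frac{12}{7}; negate the roots.


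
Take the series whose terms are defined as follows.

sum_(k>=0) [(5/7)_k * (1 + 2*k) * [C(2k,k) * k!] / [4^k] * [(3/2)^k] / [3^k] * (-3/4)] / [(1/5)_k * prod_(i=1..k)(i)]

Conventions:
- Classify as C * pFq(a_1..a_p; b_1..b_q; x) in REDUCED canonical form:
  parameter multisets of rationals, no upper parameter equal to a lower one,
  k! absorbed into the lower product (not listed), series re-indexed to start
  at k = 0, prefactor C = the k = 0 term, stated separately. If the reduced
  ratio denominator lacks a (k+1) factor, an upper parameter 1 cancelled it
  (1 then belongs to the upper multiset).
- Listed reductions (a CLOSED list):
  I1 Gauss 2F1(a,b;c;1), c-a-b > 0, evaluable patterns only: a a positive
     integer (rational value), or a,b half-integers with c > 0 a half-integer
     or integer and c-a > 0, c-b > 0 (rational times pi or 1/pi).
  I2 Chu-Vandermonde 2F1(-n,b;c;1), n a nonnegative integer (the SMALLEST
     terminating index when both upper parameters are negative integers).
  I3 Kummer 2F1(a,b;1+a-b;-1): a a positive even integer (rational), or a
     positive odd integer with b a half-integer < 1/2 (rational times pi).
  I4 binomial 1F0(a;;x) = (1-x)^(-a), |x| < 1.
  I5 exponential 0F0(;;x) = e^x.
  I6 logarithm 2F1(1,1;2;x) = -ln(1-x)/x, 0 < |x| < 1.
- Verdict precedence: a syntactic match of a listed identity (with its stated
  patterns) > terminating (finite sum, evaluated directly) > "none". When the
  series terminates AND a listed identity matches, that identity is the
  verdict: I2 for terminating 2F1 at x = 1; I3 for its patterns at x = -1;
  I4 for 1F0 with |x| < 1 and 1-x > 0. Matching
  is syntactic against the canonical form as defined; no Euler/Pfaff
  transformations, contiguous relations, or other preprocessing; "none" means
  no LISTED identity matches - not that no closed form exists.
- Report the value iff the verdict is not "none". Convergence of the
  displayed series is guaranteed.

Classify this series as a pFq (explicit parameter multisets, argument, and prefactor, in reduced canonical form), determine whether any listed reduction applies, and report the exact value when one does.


Reduced: x = 1/2, 2F1, upper = {5/7, 3/2}, lower = {1/5}, C = -3/4. Verdict: none here - no I1-I6 shape fits x = 1/2 with lower {1/5}.

Key observation: x = (1/2) and the (2k+1) factor (C = -3/4) shifts (1/2)_k to (3/2)_k.
Ratio: r(k) = (1/2) * (k+5/7) (k+3/2) / [(k+1/5) (k+1)] - rational in k. x = (1/2); t_0 = -3/4; negate the roots.


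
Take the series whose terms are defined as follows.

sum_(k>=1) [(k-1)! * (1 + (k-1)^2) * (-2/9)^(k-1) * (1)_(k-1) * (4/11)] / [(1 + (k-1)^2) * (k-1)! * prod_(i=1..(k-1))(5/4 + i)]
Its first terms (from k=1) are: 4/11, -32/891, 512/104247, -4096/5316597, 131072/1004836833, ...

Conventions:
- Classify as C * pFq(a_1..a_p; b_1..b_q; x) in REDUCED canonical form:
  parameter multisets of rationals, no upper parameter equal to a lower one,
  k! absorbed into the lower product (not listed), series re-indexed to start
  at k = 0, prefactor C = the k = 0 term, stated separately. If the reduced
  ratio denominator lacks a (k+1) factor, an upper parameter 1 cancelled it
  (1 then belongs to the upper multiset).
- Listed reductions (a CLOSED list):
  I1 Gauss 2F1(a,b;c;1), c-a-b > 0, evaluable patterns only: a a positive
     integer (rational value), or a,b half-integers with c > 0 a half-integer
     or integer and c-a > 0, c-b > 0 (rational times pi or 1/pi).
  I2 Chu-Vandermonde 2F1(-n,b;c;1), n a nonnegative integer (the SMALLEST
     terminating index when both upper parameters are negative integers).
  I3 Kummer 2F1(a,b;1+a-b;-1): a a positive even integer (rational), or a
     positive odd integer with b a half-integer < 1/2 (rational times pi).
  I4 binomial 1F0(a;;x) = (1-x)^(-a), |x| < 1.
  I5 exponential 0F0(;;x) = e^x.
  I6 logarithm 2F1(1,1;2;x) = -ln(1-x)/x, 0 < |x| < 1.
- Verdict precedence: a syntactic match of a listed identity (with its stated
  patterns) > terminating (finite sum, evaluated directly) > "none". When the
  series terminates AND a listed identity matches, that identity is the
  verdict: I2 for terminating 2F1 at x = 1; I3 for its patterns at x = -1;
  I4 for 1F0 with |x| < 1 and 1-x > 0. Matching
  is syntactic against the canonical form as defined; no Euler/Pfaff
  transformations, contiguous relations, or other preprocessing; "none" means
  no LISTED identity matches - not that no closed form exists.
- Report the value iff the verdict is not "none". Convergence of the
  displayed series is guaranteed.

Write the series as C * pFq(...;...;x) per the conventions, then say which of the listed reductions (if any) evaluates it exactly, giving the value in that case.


This is 4/11 * 2F1(1, 1; 9/4; -2/9) in reduced canonical form. Verdict: none. No listed pattern accepts 2F1(1, 1; 9/4; -2/9).

Structural cue: from the first term 4/11: striking the common factor k^2 + 1 reduces the term (C = 4/11).
Term ratio: r(k) = (-2/9) * (k+1) (k+1) / [(k+9/4) (k+1)] - rational; roots negated = parameters, x = (-2/9), C = 4/11.


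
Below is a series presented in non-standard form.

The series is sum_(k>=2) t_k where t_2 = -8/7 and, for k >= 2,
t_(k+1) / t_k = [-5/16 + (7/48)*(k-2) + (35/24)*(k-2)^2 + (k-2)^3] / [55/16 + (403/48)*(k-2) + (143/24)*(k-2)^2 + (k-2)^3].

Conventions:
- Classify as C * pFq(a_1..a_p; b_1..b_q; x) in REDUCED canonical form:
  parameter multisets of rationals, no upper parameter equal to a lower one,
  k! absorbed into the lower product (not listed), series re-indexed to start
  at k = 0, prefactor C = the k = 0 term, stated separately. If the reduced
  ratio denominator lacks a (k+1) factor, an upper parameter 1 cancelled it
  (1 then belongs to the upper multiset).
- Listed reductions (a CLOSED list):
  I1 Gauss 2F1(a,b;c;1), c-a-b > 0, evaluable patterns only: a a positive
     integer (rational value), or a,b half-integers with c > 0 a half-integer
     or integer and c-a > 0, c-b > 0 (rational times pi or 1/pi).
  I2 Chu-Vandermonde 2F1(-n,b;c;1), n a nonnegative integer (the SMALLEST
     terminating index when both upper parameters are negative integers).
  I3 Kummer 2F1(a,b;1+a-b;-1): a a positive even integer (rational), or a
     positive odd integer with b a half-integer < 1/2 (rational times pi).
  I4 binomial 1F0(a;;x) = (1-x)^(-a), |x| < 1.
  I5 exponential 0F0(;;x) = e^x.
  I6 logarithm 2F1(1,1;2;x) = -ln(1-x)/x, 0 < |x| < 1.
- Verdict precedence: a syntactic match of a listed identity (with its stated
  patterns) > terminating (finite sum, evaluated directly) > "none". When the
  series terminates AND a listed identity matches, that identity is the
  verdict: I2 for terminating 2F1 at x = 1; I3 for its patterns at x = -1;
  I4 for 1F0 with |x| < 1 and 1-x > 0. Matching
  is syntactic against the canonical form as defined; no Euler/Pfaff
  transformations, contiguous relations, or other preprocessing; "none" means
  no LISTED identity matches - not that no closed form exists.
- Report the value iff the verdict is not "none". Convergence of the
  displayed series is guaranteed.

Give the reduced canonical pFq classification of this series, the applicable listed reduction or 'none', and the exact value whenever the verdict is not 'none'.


With C = -8/7: the canonical form is 2F1(-3/8, 1; 33/8; 1). Verdict (x = 1): Gauss's theorem (I1) applies (x = 1: the Gamma ratio telescopes since c-a-b = 7/2 > 0 and a = 1 in Z>0). Its exact value is -50/49.

The tell: with t_0 = -8/7, the parameter 5/6 appears in both the upper and lower lists and cancels.
Consecutive-term ratio: r(k) = 1 * (k-3/8) (k+1) / [(k+33/8) (k+1)] ; factor over Q: parameters, x = 1, and C = -8/7.
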